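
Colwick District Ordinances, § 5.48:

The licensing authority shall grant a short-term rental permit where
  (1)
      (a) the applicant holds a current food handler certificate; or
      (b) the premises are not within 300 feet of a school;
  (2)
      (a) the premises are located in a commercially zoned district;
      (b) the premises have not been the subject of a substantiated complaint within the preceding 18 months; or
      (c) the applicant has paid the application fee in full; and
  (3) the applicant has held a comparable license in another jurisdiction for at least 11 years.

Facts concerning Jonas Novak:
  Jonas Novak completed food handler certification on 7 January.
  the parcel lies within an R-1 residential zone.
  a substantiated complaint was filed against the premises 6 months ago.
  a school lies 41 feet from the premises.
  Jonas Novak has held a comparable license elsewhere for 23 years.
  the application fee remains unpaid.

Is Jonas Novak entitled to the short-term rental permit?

No — denied.

(a) food handler cert. — holds.
(b) ≥300 ft from school — not satisfied.
(1) = T OR F = true.
(a) commercially zoned — not satisfied.
(b) no complaint in 18 mo. — not satisfied.
(c) fee paid — not satisfied.
So (2) is not satisfied (F OR F OR F).
(3) prior license ≥ 11 yr — met.
Overall = T AND F AND T = false.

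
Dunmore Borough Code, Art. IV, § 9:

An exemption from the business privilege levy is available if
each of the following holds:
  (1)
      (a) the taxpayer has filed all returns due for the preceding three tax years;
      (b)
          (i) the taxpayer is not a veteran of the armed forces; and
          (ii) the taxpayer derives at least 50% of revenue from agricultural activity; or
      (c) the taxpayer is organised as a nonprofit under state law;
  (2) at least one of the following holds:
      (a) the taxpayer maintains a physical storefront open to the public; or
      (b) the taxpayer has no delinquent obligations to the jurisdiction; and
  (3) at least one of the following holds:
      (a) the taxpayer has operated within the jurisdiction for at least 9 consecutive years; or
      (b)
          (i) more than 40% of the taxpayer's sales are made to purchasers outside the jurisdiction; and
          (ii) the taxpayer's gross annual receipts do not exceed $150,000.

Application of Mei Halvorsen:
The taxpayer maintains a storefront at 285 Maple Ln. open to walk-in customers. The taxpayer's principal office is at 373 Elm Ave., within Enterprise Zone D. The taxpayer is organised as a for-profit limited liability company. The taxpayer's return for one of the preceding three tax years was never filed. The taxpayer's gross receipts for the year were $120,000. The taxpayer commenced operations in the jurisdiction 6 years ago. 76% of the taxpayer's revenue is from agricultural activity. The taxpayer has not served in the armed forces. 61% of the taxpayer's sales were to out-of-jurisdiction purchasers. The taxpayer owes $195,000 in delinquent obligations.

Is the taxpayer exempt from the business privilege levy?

Yes — exempt.

(a) returns current — not satisfied.
(i) not (veteran) — met.
(ii) ≥50% agricultural — met.
(b): T AND T → true.
(c) nonprofit — not satisfied.
(1) = F OR T OR F = true.
(a) has storefront — met.
(b) no delinquency — not met.
So (2) is satisfied (T OR F).
(a) ≥ 9 yrs in jurisdiction — fails.
(i) >40% out-of-jur. sales — holds.
(ii) receipts ≤ $150,000 — met.
So (b) is satisfied (T AND T).
(3) = F OR T = true.
Overall: T AND T AND T → true.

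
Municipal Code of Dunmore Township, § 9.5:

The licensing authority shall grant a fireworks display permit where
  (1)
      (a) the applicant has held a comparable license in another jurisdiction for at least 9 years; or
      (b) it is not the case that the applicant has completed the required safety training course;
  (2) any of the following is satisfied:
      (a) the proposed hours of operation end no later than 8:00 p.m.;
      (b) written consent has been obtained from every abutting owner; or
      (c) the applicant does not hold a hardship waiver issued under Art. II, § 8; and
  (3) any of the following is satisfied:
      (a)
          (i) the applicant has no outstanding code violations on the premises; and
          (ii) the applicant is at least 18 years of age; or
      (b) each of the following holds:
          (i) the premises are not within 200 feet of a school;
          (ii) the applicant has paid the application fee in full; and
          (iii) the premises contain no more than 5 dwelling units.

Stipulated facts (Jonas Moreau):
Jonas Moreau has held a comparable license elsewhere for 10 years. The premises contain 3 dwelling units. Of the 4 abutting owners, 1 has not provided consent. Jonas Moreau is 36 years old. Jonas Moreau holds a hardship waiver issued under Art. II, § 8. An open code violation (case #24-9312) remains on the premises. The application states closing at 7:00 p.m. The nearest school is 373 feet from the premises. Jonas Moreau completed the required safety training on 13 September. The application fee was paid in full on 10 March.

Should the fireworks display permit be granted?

Yes — granted.

(a) prior license ≥ 9 yr — holds.
(b) not (safety training) — not met.
(1): T OR F → true.
(a) closes by 8 p.m. — met.
(b) all abutters consent — fails.
(c) not (hardship waiver) — fails.
(2) = T OR F OR F = true.
(i) no code violations — not met.
(ii) age ≥ 18 — satisfied.
So (a) is not satisfied (F AND T).
(i) ≥200 ft from school — holds.
(ii) fee paid — met.
(iii) ≤ 5 units — satisfied.
(b): T AND T AND T → true.
(3) = F OR T = true.
So Overall is satisfied (T AND T AND T).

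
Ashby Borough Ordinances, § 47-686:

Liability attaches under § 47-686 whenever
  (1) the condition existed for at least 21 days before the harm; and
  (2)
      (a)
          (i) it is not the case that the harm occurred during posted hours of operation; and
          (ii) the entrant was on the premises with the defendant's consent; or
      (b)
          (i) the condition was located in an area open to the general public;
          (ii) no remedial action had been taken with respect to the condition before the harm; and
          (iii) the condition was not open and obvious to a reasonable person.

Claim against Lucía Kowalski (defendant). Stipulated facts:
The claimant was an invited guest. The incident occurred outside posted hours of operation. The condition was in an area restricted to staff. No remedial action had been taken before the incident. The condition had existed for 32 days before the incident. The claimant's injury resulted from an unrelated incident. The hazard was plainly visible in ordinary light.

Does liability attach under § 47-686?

(1) condition ≥21 days old — met.
(i) not (during posted hours) — holds.
(ii) consent to enter — met.
(a) = T AND T = true.
(i) public area — fails.
(ii) no remedial action — met.
(iii) not open/obvious — not met.
(b) = F AND T AND F = false.
(2): T OR F → true.
Overall = T AND T = true.

Yes — liable.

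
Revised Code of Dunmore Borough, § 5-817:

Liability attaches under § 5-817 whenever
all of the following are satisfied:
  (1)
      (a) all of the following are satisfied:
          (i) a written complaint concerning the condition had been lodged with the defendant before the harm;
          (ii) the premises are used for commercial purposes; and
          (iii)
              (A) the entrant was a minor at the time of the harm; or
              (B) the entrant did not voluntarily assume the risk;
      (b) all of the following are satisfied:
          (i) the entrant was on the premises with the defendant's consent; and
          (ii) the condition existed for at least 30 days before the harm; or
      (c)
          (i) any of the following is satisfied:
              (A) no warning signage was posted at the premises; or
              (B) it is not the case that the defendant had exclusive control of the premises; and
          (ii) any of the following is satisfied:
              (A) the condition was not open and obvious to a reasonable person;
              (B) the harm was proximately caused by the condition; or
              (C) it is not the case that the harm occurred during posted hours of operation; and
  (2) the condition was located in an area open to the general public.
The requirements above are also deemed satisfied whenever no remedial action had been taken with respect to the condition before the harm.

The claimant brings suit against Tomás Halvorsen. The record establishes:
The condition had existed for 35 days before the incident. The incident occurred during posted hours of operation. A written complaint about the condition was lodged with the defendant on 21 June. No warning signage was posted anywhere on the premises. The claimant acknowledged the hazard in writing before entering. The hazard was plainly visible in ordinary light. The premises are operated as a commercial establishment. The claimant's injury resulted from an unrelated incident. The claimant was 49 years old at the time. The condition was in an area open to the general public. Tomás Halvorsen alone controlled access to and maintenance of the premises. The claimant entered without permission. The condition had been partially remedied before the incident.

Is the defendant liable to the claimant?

(i) complaint lodged — satisfied.
(ii) commercial use — satisfied.
(A) entrant a minor — fails.
(B) no assumed risk — not satisfied.
(iii) = F OR F = false.
(a) = T AND T AND F = false.
(i) consent to enter — not met.
(ii) condition ≥30 days old — holds.
So (b) is not satisfied (F AND T).
(A) no signage posted — met.
(B) not (exclusive control) — fails.
(i): T OR F → true.
(A) not open/obvious — not met.
(B) proximate cause — fails.
(C) not (during posted hours) — not met.
(ii) = F OR F OR F = false.
(c) = T AND F = false.
So (1) is not satisfied (F OR F OR F).
(2) public area — holds.
So Overall is not satisfied (F AND T).
Exception (no remedial action) — not satisfied.
Result: main false OR exception false → false.

No — not liable.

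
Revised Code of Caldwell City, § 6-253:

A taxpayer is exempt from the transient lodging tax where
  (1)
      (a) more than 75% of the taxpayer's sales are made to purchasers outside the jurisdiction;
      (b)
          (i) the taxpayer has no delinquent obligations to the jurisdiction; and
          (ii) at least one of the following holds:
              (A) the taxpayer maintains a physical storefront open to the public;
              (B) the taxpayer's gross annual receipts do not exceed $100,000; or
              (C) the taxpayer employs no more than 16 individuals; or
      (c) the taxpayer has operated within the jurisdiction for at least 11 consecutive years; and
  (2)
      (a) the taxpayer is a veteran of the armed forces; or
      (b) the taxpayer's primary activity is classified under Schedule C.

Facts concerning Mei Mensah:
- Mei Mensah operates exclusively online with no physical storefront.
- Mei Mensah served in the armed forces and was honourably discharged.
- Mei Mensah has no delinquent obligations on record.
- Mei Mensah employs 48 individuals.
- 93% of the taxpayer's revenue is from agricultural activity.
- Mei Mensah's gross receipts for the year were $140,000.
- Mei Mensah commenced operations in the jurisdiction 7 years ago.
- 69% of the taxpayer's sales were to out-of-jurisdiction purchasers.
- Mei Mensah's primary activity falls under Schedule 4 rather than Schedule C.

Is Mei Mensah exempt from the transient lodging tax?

No — not exempt.

(a) >75% out-of-jur. sales — not met.
(i) no delinquency — met.
(A) has storefront — not satisfied.
(B) receipts ≤ $100,000 — not satisfied.
(C) ≤ 16 employees — not met.
(ii) = F OR F OR F = false.
(b) = T AND F = false.
(c) ≥ 11 yrs in jurisdiction — not satisfied.
So (1) is not satisfied (F OR F OR F).
(a) veteran — holds.
(b) Schedule C activity — not satisfied.
(2): T OR F → true.
Overall = F AND T = false.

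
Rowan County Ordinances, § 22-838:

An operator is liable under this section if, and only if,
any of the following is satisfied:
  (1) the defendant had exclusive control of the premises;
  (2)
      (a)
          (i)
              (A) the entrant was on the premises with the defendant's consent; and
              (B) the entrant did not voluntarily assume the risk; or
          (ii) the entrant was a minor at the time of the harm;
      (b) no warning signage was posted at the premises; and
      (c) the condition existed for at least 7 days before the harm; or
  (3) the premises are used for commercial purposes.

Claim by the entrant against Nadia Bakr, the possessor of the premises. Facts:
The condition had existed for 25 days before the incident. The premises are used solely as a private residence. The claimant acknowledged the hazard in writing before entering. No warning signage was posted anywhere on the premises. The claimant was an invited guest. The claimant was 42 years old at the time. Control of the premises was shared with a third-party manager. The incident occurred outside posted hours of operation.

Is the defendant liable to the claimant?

No — not liable.

(1) exclusive control — not satisfied.
(A) consent to enter — holds.
(B) no assumed risk — not satisfied.
(i) = T AND F = false.
(ii) entrant a minor — not satisfied.
(a): F OR F → false.
(b) no signage posted — satisfied.
(c) condition ≥7 days old — satisfied.
So (2) is not satisfied (F AND T AND T).
(3) commercial use — fails.
So Overall is not satisfied (F OR F OR F).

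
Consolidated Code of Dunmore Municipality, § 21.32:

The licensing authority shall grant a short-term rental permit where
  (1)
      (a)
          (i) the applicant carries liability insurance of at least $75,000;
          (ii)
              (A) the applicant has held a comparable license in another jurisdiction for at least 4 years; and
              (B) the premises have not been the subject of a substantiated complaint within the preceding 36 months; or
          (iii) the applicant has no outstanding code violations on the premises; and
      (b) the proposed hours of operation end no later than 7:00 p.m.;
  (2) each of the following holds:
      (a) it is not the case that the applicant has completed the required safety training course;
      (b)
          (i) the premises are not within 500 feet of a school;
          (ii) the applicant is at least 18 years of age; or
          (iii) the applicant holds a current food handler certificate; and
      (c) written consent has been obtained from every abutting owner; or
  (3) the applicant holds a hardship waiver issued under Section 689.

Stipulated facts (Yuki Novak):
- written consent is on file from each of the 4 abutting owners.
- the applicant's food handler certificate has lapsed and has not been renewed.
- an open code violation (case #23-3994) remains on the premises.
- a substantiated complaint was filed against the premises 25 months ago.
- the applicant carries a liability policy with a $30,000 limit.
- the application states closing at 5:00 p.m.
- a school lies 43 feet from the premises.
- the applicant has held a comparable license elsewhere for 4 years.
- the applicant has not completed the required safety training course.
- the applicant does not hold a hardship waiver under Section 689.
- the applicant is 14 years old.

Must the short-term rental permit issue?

(i) insurance ≥ $75,000 — not met.
(A) prior license ≥ 4 yr — satisfied.
(B) no complaint in 36 mo. — fails.
(ii) = T AND F = false.
(iii) no code violations — not satisfied.
(a) = F OR F OR F = false.
(b) closes by 7 p.m. — holds.
So (1) is not satisfied (F AND T).
(a) not (safety training) — satisfied.
(i) ≥500 ft from school — not met.
(ii) age ≥ 18 — fails.
(iii) food handler cert. — not met.
(b): F OR F OR F → false.
(c) all abutters consent — holds.
(2) = T AND F AND T = false.
(3) hardship waiver — fails.
So Overall is not satisfied (F OR F OR F).

No — denied.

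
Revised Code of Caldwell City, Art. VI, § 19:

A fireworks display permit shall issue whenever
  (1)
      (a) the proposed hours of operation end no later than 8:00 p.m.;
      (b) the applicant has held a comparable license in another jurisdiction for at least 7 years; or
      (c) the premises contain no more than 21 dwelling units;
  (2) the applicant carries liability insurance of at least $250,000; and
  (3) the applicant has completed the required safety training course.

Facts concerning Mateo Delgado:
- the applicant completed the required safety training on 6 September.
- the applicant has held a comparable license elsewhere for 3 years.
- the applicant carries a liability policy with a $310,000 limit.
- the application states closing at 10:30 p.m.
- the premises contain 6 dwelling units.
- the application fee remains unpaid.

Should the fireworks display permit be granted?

(a) closes by 8 p.m. — not satisfied.
(b) prior license ≥ 7 yr — not satisfied.
(c) ≤ 21 units — met.
So (1) is satisfied (F OR F OR T).
(2) insurance ≥ $250,000 — holds.
(3) safety training — holds.
Overall = T AND T AND T = true.

Yes — granted.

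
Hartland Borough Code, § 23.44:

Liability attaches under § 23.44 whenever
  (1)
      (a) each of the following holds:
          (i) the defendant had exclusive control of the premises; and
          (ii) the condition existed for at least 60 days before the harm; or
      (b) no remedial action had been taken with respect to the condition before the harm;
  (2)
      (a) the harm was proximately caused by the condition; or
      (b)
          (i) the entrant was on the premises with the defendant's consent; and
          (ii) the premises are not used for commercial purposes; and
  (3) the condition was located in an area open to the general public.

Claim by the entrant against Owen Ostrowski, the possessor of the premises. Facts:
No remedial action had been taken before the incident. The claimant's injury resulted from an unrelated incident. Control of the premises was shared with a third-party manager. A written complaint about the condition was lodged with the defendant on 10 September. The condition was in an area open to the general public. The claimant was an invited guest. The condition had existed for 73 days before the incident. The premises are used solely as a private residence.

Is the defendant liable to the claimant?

(i) exclusive control — not met.
(ii) condition ≥60 days old — holds.
(a): F AND T → false.
(b) no remedial action — holds.
(1) = F OR T = true.
(a) proximate cause — not met.
(i) consent to enter — holds.
(ii) not (commercial use) — met.
(b): T AND T → true.
(2): F OR T → true.
(3) public area — satisfied.
So Overall is satisfied (T AND T AND T).

Yes — liable.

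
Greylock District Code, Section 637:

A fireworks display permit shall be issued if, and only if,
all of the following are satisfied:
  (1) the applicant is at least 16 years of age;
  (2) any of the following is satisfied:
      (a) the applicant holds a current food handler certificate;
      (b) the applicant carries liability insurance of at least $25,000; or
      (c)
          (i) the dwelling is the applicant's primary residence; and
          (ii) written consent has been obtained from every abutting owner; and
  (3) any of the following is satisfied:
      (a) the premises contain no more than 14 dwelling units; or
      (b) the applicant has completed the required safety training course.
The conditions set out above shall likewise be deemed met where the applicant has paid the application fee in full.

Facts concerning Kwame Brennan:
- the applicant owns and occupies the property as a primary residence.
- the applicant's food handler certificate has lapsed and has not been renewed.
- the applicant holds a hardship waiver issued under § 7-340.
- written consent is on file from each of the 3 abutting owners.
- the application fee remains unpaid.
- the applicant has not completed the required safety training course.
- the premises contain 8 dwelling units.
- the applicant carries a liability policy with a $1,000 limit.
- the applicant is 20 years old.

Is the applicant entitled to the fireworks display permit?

Yes — granted.

(1) age ≥ 16 — satisfied.
(a) food handler cert. — not satisfied.
(b) insurance ≥ $25,000 — not met.
(i) primary residence — holds.
(ii) all abutters consent — met.
So (c) is satisfied (T AND T).
(2) = F OR F OR T = true.
(a) ≤ 14 units — holds.
(b) safety training — not satisfied.
So (3) is satisfied (T OR F).
Overall = T AND T AND T = true.
Exception (fee paid) — not satisfied.
Result: main true OR exception false → true.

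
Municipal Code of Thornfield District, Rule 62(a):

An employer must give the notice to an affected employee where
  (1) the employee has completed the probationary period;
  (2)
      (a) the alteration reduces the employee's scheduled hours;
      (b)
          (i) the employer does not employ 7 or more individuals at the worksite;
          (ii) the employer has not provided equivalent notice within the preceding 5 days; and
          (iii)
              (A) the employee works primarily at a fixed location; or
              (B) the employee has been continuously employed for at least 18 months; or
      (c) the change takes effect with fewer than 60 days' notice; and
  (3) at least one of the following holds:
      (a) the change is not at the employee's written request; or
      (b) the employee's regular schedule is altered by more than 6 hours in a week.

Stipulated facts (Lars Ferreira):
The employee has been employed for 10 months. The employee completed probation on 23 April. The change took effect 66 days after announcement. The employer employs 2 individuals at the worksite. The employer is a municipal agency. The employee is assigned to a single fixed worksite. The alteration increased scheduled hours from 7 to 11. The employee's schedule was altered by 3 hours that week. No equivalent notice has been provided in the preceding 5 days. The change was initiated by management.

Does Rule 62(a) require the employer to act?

Yes — required.

(1) past probation — met.
(a) hours reduced — not satisfied.
(i) not (≥ 7 at site) — holds.
(ii) no recent notice — satisfied.
(A) fixed location — satisfied.
(B) tenure ≥ 18 mo. — not satisfied.
(iii): T OR F → true.
(b): T AND T AND T → true.
(c) < 60 days' notice — not satisfied.
(2) = F OR T OR F = true.
(a) not employee-requested — holds.
(b) schedule shift > 6h — not met.
(3): T OR F → true.
Overall: T AND T AND T → true.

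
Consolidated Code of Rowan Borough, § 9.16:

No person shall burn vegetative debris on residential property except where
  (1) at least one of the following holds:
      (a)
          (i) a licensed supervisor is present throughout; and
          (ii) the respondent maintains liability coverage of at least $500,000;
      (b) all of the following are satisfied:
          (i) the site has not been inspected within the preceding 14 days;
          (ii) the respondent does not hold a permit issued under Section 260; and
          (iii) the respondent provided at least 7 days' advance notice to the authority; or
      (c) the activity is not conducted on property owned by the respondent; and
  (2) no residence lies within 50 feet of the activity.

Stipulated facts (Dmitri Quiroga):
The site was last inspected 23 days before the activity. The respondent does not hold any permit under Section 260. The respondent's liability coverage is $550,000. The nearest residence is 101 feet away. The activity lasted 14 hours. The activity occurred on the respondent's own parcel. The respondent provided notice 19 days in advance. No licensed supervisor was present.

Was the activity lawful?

Yes — lawful.

(i) supervisor present — not satisfied.
(ii) coverage ≥ $500,000 — satisfied.
(a) = F AND T = false.
(i) not (site inspected) — holds.
(ii) not (holds permit) — satisfied.
(iii) ≥7 days' notice — met.
So (b) is satisfied (T AND T AND T).
(c) not (own property) — not satisfied.
So (1) is satisfied (F OR T OR F).
(2) no residence in 50 ft — met.
Overall = T AND T = true.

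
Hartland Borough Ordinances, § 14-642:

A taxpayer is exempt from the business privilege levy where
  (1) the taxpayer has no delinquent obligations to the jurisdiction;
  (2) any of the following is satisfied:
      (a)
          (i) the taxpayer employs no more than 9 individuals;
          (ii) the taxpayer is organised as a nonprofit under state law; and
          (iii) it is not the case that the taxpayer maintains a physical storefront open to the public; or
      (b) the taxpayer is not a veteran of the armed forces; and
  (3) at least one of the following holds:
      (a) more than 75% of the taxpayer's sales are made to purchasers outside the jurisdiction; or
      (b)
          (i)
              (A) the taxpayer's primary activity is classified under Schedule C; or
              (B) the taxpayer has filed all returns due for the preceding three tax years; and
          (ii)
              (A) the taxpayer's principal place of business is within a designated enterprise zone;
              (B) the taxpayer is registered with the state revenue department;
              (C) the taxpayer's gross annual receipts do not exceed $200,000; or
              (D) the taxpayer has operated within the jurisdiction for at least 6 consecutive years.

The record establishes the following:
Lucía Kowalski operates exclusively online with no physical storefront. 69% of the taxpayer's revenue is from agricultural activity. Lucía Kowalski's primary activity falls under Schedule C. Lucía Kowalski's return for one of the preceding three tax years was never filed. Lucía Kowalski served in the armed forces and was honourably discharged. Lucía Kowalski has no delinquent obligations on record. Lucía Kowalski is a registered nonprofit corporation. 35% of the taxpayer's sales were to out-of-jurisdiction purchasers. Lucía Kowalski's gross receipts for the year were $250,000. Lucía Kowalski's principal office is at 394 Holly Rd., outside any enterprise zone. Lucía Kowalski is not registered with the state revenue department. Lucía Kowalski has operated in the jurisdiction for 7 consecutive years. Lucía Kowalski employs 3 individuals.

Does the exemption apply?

Yes — exempt.

(1) no delinquency — holds.
(i) ≤ 9 employees — holds.
(ii) nonprofit — met.
(iii) not (has storefront) — holds.
(a): T AND T AND T → true.
(b) not (veteran) — fails.
So (2) is satisfied (T OR F).
(a) >75% out-of-jur. sales — fails.
(A) Schedule C activity — met.
(B) returns current — fails.
So (i) is satisfied (T OR F).
(A) in enterprise zone — not met.
(B) state-registered — not met.
(C) receipts ≤ $200,000 — not met.
(D) ≥ 6 yrs in jurisdiction — holds.
So (ii) is satisfied (F OR F OR F OR T).
So (b) is satisfied (T AND T).
So (3) is satisfied (F OR T).
Overall = T AND T AND T = true.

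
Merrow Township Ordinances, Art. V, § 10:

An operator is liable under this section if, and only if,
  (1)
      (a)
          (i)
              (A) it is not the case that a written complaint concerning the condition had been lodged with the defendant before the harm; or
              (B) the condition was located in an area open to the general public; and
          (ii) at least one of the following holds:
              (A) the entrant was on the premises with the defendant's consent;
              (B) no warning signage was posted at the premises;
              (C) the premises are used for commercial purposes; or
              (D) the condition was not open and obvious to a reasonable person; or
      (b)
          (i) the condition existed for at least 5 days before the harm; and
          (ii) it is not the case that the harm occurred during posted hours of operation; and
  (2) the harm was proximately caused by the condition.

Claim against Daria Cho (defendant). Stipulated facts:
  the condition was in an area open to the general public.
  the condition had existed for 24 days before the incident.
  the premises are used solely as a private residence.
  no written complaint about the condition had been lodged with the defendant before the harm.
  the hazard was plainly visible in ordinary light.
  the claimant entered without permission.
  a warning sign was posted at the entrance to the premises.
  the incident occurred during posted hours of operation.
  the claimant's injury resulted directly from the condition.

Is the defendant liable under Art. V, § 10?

No — not liable.

(A) not (complaint lodged) — met.
(B) public area — satisfied.
(i): T OR T → true.
(A) consent to enter — fails.
(B) no signage posted — fails.
(C) commercial use — not met.
(D) not open/obvious — not satisfied.
(ii) = F OR F OR F OR F = false.
(a) = T AND F = false.
(i) condition ≥5 days old — met.
(ii) not (during posted hours) — not met.
(b): T AND F → false.
(1) = F OR F = false.
(2) proximate cause — satisfied.
So Overall is not satisfied (F AND T).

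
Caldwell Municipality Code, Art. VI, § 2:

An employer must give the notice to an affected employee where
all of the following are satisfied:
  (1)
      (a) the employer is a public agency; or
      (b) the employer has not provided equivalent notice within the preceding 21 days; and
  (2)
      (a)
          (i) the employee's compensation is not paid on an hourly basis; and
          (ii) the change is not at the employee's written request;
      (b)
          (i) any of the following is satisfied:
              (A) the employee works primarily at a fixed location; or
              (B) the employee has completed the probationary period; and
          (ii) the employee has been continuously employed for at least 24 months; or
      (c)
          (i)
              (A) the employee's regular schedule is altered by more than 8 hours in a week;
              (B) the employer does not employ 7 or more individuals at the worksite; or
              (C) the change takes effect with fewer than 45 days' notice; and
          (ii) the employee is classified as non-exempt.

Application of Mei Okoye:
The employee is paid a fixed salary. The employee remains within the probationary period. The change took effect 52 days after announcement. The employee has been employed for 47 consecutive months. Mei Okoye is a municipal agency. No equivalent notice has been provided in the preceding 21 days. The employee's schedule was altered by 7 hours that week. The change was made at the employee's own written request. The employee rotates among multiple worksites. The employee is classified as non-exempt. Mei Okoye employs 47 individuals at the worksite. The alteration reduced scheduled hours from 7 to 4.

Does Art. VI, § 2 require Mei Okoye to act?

(a) public agency — met.
(b) no recent notice — satisfied.
So (1) is satisfied (T OR T).
(i) not (hourly-paid) — met.
(ii) not employee-requested — fails.
(a): T AND F → false.
(A) fixed location — not satisfied.
(B) past probation — not satisfied.
(i) = F OR F = false.
(ii) tenure ≥ 24 mo. — satisfied.
(b) = F AND T = false.
(A) schedule shift > 8h — not met.
(B) not (≥ 7 at site) — fails.
(C) < 45 days' notice — not satisfied.
(i): F OR F OR F → false.
(ii) non-exempt — satisfied.
(c): F AND T → false.
(2): F OR F OR F → false.
Overall: T AND F → false.

No — not required.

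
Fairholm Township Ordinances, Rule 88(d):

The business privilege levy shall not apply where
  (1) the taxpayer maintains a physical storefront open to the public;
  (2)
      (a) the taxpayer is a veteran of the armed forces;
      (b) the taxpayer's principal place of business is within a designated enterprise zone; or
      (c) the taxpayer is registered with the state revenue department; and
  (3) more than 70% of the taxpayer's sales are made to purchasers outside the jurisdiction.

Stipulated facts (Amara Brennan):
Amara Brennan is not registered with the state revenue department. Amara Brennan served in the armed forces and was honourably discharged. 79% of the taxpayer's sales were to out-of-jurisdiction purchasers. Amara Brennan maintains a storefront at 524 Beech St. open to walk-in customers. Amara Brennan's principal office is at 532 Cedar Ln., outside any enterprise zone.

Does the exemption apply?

(1) has storefront — holds.
(a) veteran — holds.
(b) in enterprise zone — not satisfied.
(c) state-registered — not satisfied.
(2) = T OR F OR F = true.
(3) >70% out-of-jur. sales — holds.
Overall: T AND T AND T → true.

Yes — exempt.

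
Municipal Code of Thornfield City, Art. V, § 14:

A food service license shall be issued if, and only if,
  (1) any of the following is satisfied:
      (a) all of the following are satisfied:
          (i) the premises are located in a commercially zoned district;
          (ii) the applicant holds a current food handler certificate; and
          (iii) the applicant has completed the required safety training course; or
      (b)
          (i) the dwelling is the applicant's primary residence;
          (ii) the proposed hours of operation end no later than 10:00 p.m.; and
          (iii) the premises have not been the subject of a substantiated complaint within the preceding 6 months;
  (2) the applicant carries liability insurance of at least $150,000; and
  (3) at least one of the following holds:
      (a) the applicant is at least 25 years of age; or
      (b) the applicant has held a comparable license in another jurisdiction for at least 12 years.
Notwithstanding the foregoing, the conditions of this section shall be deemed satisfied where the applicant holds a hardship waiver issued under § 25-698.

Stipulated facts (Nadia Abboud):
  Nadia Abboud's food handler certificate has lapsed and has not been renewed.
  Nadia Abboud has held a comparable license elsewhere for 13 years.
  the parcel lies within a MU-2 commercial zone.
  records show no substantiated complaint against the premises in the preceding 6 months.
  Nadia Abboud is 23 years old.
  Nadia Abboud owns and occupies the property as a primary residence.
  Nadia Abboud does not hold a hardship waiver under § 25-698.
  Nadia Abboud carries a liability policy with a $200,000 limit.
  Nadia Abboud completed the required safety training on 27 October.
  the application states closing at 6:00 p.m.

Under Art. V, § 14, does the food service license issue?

Yes — granted.

(i) commercially zoned — holds.
(ii) food handler cert. — not met.
(iii) safety training — met.
(a) = T AND F AND T = false.
(i) primary residence — holds.
(ii) closes by 10 p.m. — holds.
(iii) no complaint in 6 mo. — holds.
So (b) is satisfied (T AND T AND T).
So (1) is satisfied (F OR T).
(2) insurance ≥ $150,000 — holds.
(a) age ≥ 25 — not met.
(b) prior license ≥ 12 yr — satisfied.
(3) = F OR T = true.
Overall: T AND T AND T → true.
Exception (hardship waiver) — not satisfied.
Result: main true OR exception false → true.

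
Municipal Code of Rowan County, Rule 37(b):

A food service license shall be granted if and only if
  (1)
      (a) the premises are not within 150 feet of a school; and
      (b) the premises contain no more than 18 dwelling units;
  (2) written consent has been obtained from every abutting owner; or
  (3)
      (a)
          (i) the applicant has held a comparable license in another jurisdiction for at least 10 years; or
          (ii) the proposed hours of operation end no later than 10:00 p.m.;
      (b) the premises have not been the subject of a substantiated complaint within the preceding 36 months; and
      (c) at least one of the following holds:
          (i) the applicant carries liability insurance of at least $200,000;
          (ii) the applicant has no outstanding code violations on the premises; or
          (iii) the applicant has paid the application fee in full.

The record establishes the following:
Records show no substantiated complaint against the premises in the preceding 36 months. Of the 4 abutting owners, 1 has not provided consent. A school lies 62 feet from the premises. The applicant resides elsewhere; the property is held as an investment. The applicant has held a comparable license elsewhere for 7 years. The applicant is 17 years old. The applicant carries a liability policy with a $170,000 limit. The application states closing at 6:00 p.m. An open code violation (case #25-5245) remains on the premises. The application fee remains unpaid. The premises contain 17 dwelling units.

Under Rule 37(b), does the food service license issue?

(a) ≥150 ft from school — not satisfied.
(b) ≤ 18 units — holds.
(1): F AND T → false.
(2) all abutters consent — not met.
(i) prior license ≥ 10 yr — not met.
(ii) closes by 10 p.m. — satisfied.
(a) = F OR T = true.
(b) no complaint in 36 mo. — met.
(i) insurance ≥ $200,000 — not satisfied.
(ii) no code violations — not met.
(iii) fee paid — not satisfied.
(c) = F OR F OR F = false.
So (3) is not satisfied (T AND T AND F).
Overall = F OR F OR F = false.

No — denied.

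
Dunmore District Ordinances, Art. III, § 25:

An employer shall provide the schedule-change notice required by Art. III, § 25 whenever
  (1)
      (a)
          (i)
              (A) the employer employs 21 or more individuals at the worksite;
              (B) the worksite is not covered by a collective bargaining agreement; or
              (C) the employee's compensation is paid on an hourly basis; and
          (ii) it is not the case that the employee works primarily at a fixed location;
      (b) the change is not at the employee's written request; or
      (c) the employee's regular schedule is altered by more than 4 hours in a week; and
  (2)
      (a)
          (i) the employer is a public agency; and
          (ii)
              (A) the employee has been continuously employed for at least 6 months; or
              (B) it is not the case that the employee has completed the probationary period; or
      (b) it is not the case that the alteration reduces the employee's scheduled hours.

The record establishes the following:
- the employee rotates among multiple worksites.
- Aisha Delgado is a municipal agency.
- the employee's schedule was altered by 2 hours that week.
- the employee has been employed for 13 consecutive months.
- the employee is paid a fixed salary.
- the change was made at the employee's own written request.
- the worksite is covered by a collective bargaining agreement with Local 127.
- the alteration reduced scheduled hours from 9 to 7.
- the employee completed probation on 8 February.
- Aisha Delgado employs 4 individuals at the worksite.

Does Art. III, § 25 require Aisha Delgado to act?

(A) ≥ 21 at site — not met.
(B) no CBA — not satisfied.
(C) hourly-paid — not satisfied.
(i): F OR F OR F → false.
(ii) not (fixed location) — met.
(a): F AND T → false.
(b) not employee-requested — not satisfied.
(c) schedule shift > 4h — not satisfied.
(1) = F OR F OR F = false.
(i) public agency — met.
(A) tenure ≥ 6 mo. — met.
(B) not (past probation) — not satisfied.
So (ii) is satisfied (T OR F).
So (a) is satisfied (T AND T).
(b) not (hours reduced) — fails.
(2): T OR F → true.
So Overall is not satisfied (F AND T).

No — not required.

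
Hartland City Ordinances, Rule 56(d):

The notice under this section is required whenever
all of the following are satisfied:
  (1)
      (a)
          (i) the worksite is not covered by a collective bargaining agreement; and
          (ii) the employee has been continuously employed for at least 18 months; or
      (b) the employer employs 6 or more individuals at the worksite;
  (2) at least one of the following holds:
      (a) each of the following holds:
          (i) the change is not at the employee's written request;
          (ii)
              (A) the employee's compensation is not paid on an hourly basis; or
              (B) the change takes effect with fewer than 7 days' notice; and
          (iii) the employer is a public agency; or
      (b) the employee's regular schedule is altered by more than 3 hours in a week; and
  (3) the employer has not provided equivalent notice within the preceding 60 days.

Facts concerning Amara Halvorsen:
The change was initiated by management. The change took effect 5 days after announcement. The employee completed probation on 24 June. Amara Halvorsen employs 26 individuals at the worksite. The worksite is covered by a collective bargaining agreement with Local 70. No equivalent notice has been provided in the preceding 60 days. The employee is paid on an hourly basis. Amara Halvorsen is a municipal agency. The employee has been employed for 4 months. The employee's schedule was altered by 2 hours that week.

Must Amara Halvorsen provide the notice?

(i) no CBA — not met.
(ii) tenure ≥ 18 mo. — fails.
(a): F AND F → false.
(b) ≥ 6 at site — satisfied.
(1): F OR T → true.
(i) not employee-requested — satisfied.
(A) not (hourly-paid) — fails.
(B) < 7 days' notice — holds.
(ii) = F OR T = true.
(iii) public agency — met.
(a) = T AND T AND T = true.
(b) schedule shift > 3h — fails.
(2): T OR F → true.
(3) no recent notice — met.
Overall = T AND T AND T = true.

Yes — required.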